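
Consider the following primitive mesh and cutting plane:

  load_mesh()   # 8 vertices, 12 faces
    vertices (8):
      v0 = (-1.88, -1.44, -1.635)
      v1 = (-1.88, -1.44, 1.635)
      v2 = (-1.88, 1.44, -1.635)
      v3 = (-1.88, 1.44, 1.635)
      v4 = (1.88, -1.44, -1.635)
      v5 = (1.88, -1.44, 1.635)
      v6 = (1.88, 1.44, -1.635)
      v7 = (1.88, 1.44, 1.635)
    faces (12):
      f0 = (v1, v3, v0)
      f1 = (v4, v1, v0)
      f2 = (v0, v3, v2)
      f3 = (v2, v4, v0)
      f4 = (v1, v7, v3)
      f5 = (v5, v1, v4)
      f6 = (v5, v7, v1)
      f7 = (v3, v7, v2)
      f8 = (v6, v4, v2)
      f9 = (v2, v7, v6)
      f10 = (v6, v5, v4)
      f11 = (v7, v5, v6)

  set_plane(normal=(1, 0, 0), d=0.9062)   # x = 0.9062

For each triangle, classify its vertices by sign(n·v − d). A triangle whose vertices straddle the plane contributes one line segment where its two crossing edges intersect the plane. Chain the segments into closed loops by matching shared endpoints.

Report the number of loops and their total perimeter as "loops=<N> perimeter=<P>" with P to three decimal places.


loops=1 perimeter=12.300

Straddling triangles (8 of 12):
  (v4,v1,v0) [+--] → (0.9062, -1.44, -0.788105)–(0.9062, -1.44, -1.635)  len=0.8469
  (v2,v4,v0) [-+-] → (0.9062, -0.694111, -1.635)–(0.9062, -1.44, -1.635)  len=0.7459
  (v1,v7,v3) [-+-] → (0.9062, 0.694111, 1.635)–(0.9062, 1.44, 1.635)  len=0.7459
  (v5,v1,v4) [+-+] → (0.9062, -1.44, 1.635)–(0.9062, -1.44, -0.788105)  len=2.4231
  (v5,v7,v1) [++-] → (0.9062, 0.694111, 1.635)–(0.9062, -1.44, 1.635)  len=2.1341
  (v3,v7,v2) [-+-] → (0.9062, 1.44, 1.635)–(0.9062, 1.44, 0.788105)  len=0.8469
  (v6,v4,v2) [++-] → (0.9062, -0.694111, -1.635)–(0.9062, 1.44, -1.635)  len=2.1341
  (v2,v7,v6) [-++] → (0.9062, 1.44, 0.788105)–(0.9062, 1.44, -1.635)  len=2.4231

Chained into 1 loop(s):
  loop 1: 8 segments, perimeter = 12.3000
Total perimeter = 12.300


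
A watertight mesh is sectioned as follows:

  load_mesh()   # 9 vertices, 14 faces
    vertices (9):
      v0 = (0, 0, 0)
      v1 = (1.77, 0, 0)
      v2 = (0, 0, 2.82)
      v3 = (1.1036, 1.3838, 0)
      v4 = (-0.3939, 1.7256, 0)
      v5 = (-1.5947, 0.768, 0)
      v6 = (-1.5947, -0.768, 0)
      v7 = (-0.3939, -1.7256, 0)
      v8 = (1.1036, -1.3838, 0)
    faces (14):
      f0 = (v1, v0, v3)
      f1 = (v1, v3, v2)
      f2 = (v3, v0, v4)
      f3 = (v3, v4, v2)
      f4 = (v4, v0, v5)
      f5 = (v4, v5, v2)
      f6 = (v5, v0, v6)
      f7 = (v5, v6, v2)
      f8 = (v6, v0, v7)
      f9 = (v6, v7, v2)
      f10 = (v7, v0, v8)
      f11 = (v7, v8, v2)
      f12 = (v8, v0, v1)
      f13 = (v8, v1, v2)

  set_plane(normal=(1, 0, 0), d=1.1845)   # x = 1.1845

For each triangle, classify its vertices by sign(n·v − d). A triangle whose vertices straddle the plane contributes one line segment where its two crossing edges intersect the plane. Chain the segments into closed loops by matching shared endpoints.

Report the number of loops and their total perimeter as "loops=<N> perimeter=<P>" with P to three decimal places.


Straddling triangles (4 of 14):
  (v1,v0,v3) [+--] → (1.1845, 0, 0)–(1.1845, 1.21581, 0)  len=1.2158
  (v1,v3,v2) [+--] → (1.1845, 1.21581, 0)–(1.1845, 0, 0.932831)  len=1.5324
  (v8,v0,v1) [--+] → (1.1845, 0, 0)–(1.1845, -1.21581, 0)  len=1.2158
  (v8,v1,v2) [-+-] → (1.1845, -1.21581, 0)–(1.1845, 0, 0.932831)  len=1.5324

Chained into 1 loop(s):
  loop 1: 4 segments, perimeter = 5.4965
Total perimeter = 5.496

loops=1 perimeter=5.496


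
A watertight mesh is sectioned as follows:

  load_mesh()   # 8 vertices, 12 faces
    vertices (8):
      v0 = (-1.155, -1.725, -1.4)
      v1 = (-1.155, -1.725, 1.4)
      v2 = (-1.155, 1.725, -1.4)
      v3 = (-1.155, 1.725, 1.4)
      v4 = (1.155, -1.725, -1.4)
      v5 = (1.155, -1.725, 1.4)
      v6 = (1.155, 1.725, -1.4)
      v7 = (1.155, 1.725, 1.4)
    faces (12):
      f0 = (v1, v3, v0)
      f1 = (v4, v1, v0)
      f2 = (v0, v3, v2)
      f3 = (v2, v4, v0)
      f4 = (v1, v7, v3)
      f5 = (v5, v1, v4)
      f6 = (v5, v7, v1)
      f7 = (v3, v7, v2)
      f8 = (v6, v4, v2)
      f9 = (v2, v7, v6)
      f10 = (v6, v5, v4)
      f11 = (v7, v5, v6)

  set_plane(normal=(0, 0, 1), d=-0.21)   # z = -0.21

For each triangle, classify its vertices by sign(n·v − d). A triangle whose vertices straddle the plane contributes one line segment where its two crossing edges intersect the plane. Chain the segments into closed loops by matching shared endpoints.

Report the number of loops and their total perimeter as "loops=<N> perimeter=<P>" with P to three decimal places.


loops=1 perimeter=11.520

Straddling triangles (8 of 12):
  (v1,v3,v0) [++-] → (-1.155, -0.25875, -0.21)–(-1.155, -1.725, -0.21)  len=1.4663
  (v4,v1,v0) [-+-] → (0.17325, -1.725, -0.21)–(-1.155, -1.725, -0.21)  len=1.3283
  (v0,v3,v2) [-+-] → (-1.155, -0.25875, -0.21)–(-1.155, 1.725, -0.21)  len=1.9838
  (v5,v1,v4) [++-] → (0.17325, -1.725, -0.21)–(1.155, -1.725, -0.21)  len=0.9818
  (v3,v7,v2) [++-] → (-0.17325, 1.725, -0.21)–(-1.155, 1.725, -0.21)  len=0.9818
  (v2,v7,v6) [-+-] → (-0.17325, 1.725, -0.21)–(1.155, 1.725, -0.21)  len=1.3283
  (v6,v5,v4) [-+-] → (1.155, 0.25875, -0.21)–(1.155, -1.725, -0.21)  len=1.9838
  (v7,v5,v6) [++-] → (1.155, 0.25875, -0.21)–(1.155, 1.725, -0.21)  len=1.4663

Chained into 1 loop(s):
  loop 1: 8 segments, perimeter = 11.5200
Total perimeter = 11.520


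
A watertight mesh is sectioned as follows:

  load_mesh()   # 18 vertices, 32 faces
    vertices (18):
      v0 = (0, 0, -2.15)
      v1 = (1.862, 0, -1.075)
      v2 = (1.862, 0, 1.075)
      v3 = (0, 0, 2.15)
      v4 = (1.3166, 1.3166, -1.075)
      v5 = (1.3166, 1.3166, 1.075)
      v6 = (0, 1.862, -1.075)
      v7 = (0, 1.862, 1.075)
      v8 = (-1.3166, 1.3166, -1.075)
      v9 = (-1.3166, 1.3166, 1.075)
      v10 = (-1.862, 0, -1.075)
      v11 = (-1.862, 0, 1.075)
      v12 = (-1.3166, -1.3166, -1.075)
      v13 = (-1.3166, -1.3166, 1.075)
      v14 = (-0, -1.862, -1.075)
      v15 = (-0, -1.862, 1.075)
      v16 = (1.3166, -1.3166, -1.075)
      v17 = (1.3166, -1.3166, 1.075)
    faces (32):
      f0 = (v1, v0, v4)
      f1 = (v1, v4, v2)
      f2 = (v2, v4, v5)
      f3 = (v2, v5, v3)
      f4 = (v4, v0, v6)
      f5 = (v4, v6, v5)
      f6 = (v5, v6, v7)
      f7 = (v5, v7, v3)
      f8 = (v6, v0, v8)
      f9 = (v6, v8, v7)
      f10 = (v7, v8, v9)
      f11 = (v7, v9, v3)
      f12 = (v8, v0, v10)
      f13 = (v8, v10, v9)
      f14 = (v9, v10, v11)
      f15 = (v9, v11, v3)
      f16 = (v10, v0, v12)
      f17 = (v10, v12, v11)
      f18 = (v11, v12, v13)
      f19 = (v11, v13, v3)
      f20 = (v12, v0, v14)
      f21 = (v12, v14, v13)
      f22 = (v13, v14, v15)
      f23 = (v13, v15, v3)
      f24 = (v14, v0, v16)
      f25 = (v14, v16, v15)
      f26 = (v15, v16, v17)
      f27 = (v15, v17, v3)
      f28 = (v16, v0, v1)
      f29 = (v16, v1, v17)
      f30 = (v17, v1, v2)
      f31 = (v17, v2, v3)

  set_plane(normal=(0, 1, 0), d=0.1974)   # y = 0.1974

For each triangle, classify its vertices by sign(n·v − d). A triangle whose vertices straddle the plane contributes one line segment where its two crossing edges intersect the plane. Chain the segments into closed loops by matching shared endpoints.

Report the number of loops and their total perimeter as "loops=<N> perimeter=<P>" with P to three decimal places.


Straddling triangles (12 of 32):
  (v1,v0,v4) [--+] → (0.1974, 0.1974, -1.98882)–(1.78023, 0.1974, -1.075)  len=1.8277
  (v1,v4,v2) [-+-] → (1.78023, 0.1974, -1.075)–(1.78023, 0.1974, 0.752647)  len=1.8276
  (v2,v4,v5) [-++] → (1.78023, 0.1974, 0.752647)–(1.78023, 0.1974, 1.075)  len=0.3224
  (v2,v5,v3) [-+-] → (1.78023, 0.1974, 1.075)–(0.1974, 0.1974, 1.98882)  len=1.8277
  (v4,v0,v6) [+-+] → (0.1974, 0.1974, -1.98882)–(0, 0.1974, -2.03603)  len=0.2030
  (v5,v7,v3) [++-] → (0, 0.1974, 2.03603)–(0.1974, 0.1974, 1.98882)  len=0.2030
  (v6,v0,v8) [+-+] → (0, 0.1974, -2.03603)–(-0.1974, 0.1974, -1.98882)  len=0.2030
  (v7,v9,v3) [++-] → (-0.1974, 0.1974, 1.98882)–(0, 0.1974, 2.03603)  len=0.2030
  (v8,v0,v10) [+--] → (-0.1974, 0.1974, -1.98882)–(-1.78023, 0.1974, -1.075)  len=1.8277
  (v8,v10,v9) [+-+] → (-1.78023, 0.1974, -1.075)–(-1.78023, 0.1974, -0.752647)  len=0.3224
  (v9,v10,v11) [+--] → (-1.78023, 0.1974, -0.752647)–(-1.78023, 0.1974, 1.075)  len=1.8276
  (v9,v11,v3) [+--] → (-1.78023, 0.1974, 1.075)–(-0.1974, 0.1974, 1.98882)  len=1.8277

Chained into 1 loop(s):
  loop 1: 12 segments, perimeter = 12.4226
Total perimeter = 12.423

loops=1 perimeter=12.423


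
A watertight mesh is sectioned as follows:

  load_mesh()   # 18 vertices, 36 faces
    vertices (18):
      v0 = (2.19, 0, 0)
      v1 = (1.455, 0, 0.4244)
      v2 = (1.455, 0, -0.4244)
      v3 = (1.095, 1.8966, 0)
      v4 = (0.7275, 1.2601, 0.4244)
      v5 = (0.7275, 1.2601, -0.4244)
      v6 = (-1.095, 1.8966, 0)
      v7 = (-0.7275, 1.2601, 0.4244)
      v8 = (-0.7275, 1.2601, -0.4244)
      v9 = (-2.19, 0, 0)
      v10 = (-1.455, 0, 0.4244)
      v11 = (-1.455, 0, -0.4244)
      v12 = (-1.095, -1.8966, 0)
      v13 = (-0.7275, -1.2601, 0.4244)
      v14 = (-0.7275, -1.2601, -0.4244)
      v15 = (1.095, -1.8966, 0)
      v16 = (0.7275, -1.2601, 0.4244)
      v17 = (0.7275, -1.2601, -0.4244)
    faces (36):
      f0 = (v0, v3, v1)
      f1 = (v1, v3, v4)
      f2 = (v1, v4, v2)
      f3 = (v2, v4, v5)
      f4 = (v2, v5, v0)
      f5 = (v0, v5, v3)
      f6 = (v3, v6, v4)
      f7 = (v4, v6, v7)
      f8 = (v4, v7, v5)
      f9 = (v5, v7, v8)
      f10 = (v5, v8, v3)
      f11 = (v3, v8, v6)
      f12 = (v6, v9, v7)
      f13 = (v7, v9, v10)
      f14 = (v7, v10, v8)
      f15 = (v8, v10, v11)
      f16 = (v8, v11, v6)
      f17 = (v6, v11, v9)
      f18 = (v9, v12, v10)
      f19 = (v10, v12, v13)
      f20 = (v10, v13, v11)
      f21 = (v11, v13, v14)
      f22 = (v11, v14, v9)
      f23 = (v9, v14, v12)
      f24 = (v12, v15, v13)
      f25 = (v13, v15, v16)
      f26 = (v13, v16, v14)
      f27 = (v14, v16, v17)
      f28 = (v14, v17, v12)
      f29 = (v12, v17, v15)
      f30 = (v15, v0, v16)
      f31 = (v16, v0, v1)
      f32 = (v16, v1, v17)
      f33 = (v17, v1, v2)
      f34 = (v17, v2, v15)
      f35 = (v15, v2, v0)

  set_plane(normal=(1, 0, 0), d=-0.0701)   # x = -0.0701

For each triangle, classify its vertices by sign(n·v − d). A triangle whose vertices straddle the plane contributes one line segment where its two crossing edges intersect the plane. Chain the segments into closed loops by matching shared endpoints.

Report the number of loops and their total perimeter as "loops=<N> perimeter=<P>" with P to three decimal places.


Straddling triangles (12 of 36):
  (v3,v6,v4) [+-+] → (-0.0701, 1.8966, 0)–(-0.0701, 1.53866, 0.238665)  len=0.4302
  (v4,v6,v7) [+--] → (-0.0701, 1.53866, 0.238665)–(-0.0701, 1.2601, 0.4244)  len=0.3348
  (v4,v7,v5) [+-+] → (-0.0701, 1.2601, 0.4244)–(-0.0701, 1.2601, 0.0408941)  len=0.3835
  (v5,v7,v8) [+--] → (-0.0701, 1.2601, 0.0408941)–(-0.0701, 1.2601, -0.4244)  len=0.4653
  (v5,v8,v3) [+-+] → (-0.0701, 1.2601, -0.4244)–(-0.0701, 1.48969, -0.271313)  len=0.2760
  (v3,v8,v6) [+--] → (-0.0701, 1.48969, -0.271313)–(-0.0701, 1.8966, 0)  len=0.4891
  (v12,v15,v13) [-+-] → (-0.0701, -1.8966, 0)–(-0.0701, -1.48969, 0.271313)  len=0.4891
  (v13,v15,v16) [-++] → (-0.0701, -1.48969, 0.271313)–(-0.0701, -1.2601, 0.4244)  len=0.2760
  (v13,v16,v14) [-+-] → (-0.0701, -1.2601, 0.4244)–(-0.0701, -1.2601, -0.0408941)  len=0.4653
  (v14,v16,v17) [-++] → (-0.0701, -1.2601, -0.0408941)–(-0.0701, -1.2601, -0.4244)  len=0.3835
  (v14,v17,v12) [-+-] → (-0.0701, -1.2601, -0.4244)–(-0.0701, -1.53866, -0.238665)  len=0.3348
  (v12,v17,v15) [-++] → (-0.0701, -1.53866, -0.238665)–(-0.0701, -1.8966, 0)  len=0.4302

Chained into 2 loop(s):
  loop 1: 6 segments, perimeter = 2.3788
  loop 2: 6 segments, perimeter = 2.3788
Total perimeter = 4.758

loops=2 perimeter=4.758


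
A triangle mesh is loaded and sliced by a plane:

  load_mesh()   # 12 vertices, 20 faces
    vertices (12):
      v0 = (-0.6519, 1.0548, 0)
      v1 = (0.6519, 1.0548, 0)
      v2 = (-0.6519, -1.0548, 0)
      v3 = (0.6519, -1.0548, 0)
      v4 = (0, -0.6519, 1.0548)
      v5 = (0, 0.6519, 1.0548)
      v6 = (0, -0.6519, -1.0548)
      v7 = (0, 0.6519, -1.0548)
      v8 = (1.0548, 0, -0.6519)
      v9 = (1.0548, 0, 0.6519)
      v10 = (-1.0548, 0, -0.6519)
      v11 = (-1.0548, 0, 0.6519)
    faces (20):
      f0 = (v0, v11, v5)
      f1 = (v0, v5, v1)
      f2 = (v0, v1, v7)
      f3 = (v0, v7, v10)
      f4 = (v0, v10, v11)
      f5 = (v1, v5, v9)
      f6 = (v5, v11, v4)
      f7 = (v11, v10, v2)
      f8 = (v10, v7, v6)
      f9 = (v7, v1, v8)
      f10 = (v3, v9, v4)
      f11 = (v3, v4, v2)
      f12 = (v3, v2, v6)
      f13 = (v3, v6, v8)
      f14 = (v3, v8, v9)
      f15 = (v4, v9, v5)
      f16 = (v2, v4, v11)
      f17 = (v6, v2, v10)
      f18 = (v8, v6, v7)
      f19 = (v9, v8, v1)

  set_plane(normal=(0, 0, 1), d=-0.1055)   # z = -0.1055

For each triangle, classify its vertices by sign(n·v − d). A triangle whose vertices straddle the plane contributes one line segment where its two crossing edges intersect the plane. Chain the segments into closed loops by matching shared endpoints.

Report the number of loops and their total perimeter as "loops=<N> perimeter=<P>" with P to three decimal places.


Straddling triangles (10 of 20):
  (v0,v1,v7) [++-] → (0.586698, 1.0145, -0.1055)–(-0.586698, 1.0145, -0.1055)  len=1.1734
  (v0,v7,v10) [+--] → (-0.586698, 1.0145, -0.1055)–(-0.717103, 0.884097, -0.1055)  len=0.1844
  (v0,v10,v11) [+-+] → (-0.717103, 0.884097, -0.1055)–(-1.0548, 0, -0.1055)  len=0.9464
  (v11,v10,v2) [+-+] → (-1.0548, 0, -0.1055)–(-0.717103, -0.884097, -0.1055)  len=0.9464
  (v7,v1,v8) [-+-] → (0.586698, 1.0145, -0.1055)–(0.717103, 0.884097, -0.1055)  len=0.1844
  (v3,v2,v6) [++-] → (-0.586698, -1.0145, -0.1055)–(0.586698, -1.0145, -0.1055)  len=1.1734
  (v3,v6,v8) [+--] → (0.586698, -1.0145, -0.1055)–(0.717103, -0.884097, -0.1055)  len=0.1844
  (v3,v8,v9) [+-+] → (0.717103, -0.884097, -0.1055)–(1.0548, 0, -0.1055)  len=0.9464
  (v6,v2,v10) [-+-] → (-0.586698, -1.0145, -0.1055)–(-0.717103, -0.884097, -0.1055)  len=0.1844
  (v9,v8,v1) [+-+] → (1.0548, 0, -0.1055)–(0.717103, 0.884097, -0.1055)  len=0.9464

Chained into 1 loop(s):
  loop 1: 10 segments, perimeter = 6.8701
Total perimeter = 6.870

loops=1 perimeter=6.870


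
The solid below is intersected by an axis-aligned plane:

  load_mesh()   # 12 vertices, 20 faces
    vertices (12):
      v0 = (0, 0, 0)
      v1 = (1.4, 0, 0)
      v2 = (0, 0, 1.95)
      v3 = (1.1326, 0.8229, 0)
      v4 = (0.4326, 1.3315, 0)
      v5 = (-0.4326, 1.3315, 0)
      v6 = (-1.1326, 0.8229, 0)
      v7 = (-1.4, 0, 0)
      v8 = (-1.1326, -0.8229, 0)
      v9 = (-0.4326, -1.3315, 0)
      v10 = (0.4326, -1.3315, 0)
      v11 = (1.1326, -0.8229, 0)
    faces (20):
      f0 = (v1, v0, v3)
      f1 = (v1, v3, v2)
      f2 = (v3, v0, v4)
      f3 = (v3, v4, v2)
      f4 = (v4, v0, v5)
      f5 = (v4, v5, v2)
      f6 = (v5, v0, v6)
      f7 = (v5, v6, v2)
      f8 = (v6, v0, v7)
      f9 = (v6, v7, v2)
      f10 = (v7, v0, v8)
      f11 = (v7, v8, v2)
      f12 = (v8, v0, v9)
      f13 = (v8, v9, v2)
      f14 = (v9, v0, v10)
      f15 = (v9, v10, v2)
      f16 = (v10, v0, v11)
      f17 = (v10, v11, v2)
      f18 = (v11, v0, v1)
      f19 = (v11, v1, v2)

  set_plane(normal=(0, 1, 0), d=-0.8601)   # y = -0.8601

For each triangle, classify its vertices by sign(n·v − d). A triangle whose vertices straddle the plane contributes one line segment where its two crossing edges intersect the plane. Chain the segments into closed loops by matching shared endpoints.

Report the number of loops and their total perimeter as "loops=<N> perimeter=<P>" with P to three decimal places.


Straddling triangles (6 of 20):
  (v8,v0,v9) [++-] → (-0.279444, -0.8601, 0)–(-1.0814, -0.8601, 0)  len=0.8020
  (v8,v9,v2) [+-+] → (-1.0814, -0.8601, 0)–(-0.279444, -0.8601, 0.690372)  len=1.0582
  (v9,v0,v10) [-+-] → (-0.279444, -0.8601, 0)–(0.279444, -0.8601, 0)  len=0.5589
  (v9,v10,v2) [--+] → (0.279444, -0.8601, 0.690372)–(-0.279444, -0.8601, 0.690372)  len=0.5589
  (v10,v0,v11) [-++] → (0.279444, -0.8601, 0)–(1.0814, -0.8601, 0)  len=0.8020
  (v10,v11,v2) [-++] → (1.0814, -0.8601, 0)–(0.279444, -0.8601, 0.690372)  len=1.0582

Chained into 1 loop(s):
  loop 1: 6 segments, perimeter = 4.8381
Total perimeter = 4.838

loops=1 perimeter=4.838


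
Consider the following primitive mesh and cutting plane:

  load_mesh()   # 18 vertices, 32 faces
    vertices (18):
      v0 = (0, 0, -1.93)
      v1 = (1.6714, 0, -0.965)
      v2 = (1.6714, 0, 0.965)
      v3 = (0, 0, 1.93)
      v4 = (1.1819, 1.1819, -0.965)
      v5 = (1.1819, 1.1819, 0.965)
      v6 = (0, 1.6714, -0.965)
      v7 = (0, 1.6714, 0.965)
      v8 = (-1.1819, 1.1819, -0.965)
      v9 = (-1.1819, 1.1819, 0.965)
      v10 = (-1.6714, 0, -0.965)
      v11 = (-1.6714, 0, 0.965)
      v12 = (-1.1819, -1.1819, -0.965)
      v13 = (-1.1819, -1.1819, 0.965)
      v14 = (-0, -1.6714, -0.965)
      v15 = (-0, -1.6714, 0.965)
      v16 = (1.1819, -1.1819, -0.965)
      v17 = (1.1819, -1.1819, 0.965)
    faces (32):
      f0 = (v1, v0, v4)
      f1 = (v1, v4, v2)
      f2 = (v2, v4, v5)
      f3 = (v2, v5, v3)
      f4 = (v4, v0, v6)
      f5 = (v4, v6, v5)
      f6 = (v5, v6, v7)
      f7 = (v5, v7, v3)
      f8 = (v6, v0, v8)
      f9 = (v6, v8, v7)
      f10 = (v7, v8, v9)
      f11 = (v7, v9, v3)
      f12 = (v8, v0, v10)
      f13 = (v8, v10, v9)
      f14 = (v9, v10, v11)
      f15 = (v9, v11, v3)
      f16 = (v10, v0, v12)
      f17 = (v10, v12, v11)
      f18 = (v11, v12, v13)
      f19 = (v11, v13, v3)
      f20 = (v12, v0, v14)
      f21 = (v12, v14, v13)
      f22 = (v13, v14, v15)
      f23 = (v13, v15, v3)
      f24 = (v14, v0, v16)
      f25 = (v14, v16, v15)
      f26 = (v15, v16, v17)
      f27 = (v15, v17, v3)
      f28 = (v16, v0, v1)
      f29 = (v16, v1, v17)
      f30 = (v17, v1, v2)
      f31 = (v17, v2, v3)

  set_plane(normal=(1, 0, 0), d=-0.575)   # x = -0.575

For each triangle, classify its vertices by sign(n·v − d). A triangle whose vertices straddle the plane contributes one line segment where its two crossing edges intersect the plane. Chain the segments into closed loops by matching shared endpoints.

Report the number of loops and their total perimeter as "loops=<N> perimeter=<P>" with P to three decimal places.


loops=1 perimeter=10.189

Straddling triangles (12 of 32):
  (v6,v0,v8) [++-] → (-0.575, 0.575, -1.46052)–(-0.575, 1.43326, -0.965)  len=0.9910
  (v6,v8,v7) [+-+] → (-0.575, 1.43326, -0.965)–(-0.575, 1.43326, 0.0260458)  len=0.9910
  (v7,v8,v9) [+--] → (-0.575, 1.43326, 0.0260458)–(-0.575, 1.43326, 0.965)  len=0.9390
  (v7,v9,v3) [+-+] → (-0.575, 1.43326, 0.965)–(-0.575, 0.575, 1.46052)  len=0.9910
  (v8,v0,v10) [-+-] → (-0.575, 0.575, -1.46052)–(-0.575, 0, -1.59802)  len=0.5912
  (v9,v11,v3) [--+] → (-0.575, 0, 1.59802)–(-0.575, 0.575, 1.46052)  len=0.5912
  (v10,v0,v12) [-+-] → (-0.575, 0, -1.59802)–(-0.575, -0.575, -1.46052)  len=0.5912
  (v11,v13,v3) [--+] → (-0.575, -0.575, 1.46052)–(-0.575, 0, 1.59802)  len=0.5912
  (v12,v0,v14) [-++] → (-0.575, -0.575, -1.46052)–(-0.575, -1.43326, -0.965)  len=0.9910
  (v12,v14,v13) [-+-] → (-0.575, -1.43326, -0.965)–(-0.575, -1.43326, -0.0260458)  len=0.9390
  (v13,v14,v15) [-++] → (-0.575, -1.43326, -0.0260458)–(-0.575, -1.43326, 0.965)  len=0.9910
  (v13,v15,v3) [-++] → (-0.575, -1.43326, 0.965)–(-0.575, -0.575, 1.46052)  len=0.9910

Chained into 1 loop(s):
  loop 1: 12 segments, perimeter = 10.1890
Total perimeter = 10.189


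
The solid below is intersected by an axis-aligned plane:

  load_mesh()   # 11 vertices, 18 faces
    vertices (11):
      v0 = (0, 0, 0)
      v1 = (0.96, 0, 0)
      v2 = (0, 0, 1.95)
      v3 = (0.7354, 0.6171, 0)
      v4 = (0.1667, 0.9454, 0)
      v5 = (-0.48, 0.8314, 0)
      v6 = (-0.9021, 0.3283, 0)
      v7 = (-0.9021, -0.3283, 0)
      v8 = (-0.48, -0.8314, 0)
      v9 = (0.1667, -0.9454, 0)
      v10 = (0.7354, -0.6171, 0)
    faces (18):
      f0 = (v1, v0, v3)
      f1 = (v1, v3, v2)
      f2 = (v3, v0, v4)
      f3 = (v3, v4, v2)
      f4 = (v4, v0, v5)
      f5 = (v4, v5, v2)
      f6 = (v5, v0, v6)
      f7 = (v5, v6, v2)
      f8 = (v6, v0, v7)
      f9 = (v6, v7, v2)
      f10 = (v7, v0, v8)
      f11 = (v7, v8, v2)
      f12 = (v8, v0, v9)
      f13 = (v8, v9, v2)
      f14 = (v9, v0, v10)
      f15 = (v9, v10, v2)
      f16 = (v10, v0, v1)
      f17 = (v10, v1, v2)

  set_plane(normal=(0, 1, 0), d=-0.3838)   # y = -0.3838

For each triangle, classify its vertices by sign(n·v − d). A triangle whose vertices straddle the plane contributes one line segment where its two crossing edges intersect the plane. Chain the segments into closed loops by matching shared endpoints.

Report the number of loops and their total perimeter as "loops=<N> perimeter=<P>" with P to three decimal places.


loops=1 perimeter=4.607

Straddling triangles (8 of 18):
  (v7,v0,v8) [++-] → (-0.221583, -0.3838, 0)–(-0.855536, -0.3838, 0)  len=0.6340
  (v7,v8,v2) [+-+] → (-0.855536, -0.3838, 0)–(-0.221583, -0.3838, 1.04982)  len=1.2264
  (v8,v0,v9) [-+-] → (-0.221583, -0.3838, 0)–(0.0676745, -0.3838, 0)  len=0.2893
  (v8,v9,v2) [--+] → (0.0676745, -0.3838, 1.15837)–(-0.221583, -0.3838, 1.04982)  len=0.3090
  (v9,v0,v10) [-+-] → (0.0676745, -0.3838, 0)–(0.457376, -0.3838, 0)  len=0.3897
  (v9,v10,v2) [--+] → (0.457376, -0.3838, 0.737214)–(0.0676745, -0.3838, 1.15837)  len=0.5738
  (v10,v0,v1) [-++] → (0.457376, -0.3838, 0)–(0.820312, -0.3838, 0)  len=0.3629
  (v10,v1,v2) [-++] → (0.820312, -0.3838, 0)–(0.457376, -0.3838, 0.737214)  len=0.8217

Chained into 1 loop(s):
  loop 1: 8 segments, perimeter = 4.6067
Total perimeter = 4.607


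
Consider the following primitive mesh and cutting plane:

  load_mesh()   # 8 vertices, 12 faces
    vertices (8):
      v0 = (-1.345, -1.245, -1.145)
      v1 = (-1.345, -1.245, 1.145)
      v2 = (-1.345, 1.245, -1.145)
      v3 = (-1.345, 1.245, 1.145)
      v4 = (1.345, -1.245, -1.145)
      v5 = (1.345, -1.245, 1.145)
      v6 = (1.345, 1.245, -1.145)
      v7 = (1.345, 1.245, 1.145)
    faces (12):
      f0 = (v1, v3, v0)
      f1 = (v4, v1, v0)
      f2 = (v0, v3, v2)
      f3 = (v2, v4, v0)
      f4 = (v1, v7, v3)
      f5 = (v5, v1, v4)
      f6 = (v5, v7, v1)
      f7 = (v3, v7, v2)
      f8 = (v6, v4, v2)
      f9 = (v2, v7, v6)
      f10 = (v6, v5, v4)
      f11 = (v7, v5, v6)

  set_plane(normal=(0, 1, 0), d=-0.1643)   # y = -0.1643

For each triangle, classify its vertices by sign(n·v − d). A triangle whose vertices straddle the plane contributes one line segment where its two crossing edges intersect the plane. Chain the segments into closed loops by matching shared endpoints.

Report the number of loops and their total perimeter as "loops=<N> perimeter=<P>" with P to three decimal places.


Straddling triangles (8 of 12):
  (v1,v3,v0) [-+-] → (-1.345, -0.1643, 1.145)–(-1.345, -0.1643, -0.151103)  len=1.2961
  (v0,v3,v2) [-++] → (-1.345, -0.1643, -0.151103)–(-1.345, -0.1643, -1.145)  len=0.9939
  (v2,v4,v0) [+--] → (0.177497, -0.1643, -1.145)–(-1.345, -0.1643, -1.145)  len=1.5225
  (v1,v7,v3) [-++] → (-0.177497, -0.1643, 1.145)–(-1.345, -0.1643, 1.145)  len=1.1675
  (v5,v7,v1) [-+-] → (1.345, -0.1643, 1.145)–(-0.177497, -0.1643, 1.145)  len=1.5225
  (v6,v4,v2) [+-+] → (1.345, -0.1643, -1.145)–(0.177497, -0.1643, -1.145)  len=1.1675
  (v6,v5,v4) [+--] → (1.345, -0.1643, 0.151103)–(1.345, -0.1643, -1.145)  len=1.2961
  (v7,v5,v6) [+-+] → (1.345, -0.1643, 1.145)–(1.345, -0.1643, 0.151103)  len=0.9939

Chained into 1 loop(s):
  loop 1: 8 segments, perimeter = 9.9600
Total perimeter = 9.960

loops=1 perimeter=9.960


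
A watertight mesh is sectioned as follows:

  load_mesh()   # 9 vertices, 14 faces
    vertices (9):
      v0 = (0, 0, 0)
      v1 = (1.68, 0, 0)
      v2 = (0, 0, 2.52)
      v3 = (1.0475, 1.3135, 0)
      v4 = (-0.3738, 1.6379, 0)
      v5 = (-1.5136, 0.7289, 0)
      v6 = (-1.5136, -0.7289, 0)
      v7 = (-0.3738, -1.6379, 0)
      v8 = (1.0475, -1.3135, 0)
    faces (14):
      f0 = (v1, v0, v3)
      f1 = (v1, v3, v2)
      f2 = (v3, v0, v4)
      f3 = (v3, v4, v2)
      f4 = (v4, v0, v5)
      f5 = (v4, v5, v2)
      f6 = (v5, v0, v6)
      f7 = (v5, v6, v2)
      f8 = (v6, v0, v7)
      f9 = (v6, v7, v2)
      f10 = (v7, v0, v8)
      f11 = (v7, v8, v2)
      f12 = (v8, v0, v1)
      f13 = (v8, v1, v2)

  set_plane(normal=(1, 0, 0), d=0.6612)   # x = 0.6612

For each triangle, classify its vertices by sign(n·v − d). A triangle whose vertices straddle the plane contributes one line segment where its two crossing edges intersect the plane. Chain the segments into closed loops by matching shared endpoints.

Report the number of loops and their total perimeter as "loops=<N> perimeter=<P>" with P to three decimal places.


Straddling triangles (8 of 14):
  (v1,v0,v3) [+-+] → (0.6612, 0, 0)–(0.6612, 0.829104, 0)  len=0.8291
  (v1,v3,v2) [++-] → (0.6612, 0.829104, 0.929333)–(0.6612, 0, 1.5282)  len=1.0228
  (v3,v0,v4) [+--] → (0.6612, 0.829104, 0)–(0.6612, 1.40167, 0)  len=0.5726
  (v3,v4,v2) [+--] → (0.6612, 1.40167, 0)–(0.6612, 0.829104, 0.929333)  len=1.0916
  (v7,v0,v8) [--+] → (0.6612, -0.829104, 0)–(0.6612, -1.40167, 0)  len=0.5726
  (v7,v8,v2) [-+-] → (0.6612, -1.40167, 0)–(0.6612, -0.829104, 0.929333)  len=1.0916
  (v8,v0,v1) [+-+] → (0.6612, -0.829104, 0)–(0.6612, 0, 0)  len=0.8291
  (v8,v1,v2) [++-] → (0.6612, 0, 1.5282)–(0.6612, -0.829104, 0.929333)  len=1.0228

Chained into 1 loop(s):
  loop 1: 8 segments, perimeter = 7.0320
Total perimeter = 7.032

loops=1 perimeter=7.032


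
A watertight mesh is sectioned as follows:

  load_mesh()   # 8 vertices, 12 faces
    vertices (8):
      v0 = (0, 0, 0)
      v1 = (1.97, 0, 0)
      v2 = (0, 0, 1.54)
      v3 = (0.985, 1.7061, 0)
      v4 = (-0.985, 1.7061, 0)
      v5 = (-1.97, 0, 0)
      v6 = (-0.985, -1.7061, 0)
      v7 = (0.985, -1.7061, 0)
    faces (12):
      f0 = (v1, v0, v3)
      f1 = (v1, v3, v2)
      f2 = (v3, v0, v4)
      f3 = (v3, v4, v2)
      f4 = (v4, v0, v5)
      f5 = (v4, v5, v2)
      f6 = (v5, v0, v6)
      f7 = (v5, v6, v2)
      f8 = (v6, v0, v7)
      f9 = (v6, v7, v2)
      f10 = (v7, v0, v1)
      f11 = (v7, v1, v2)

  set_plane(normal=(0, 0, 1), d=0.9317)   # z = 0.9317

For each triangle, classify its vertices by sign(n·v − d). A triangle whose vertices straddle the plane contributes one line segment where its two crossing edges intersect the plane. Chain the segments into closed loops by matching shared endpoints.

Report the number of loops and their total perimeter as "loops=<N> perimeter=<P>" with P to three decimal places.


loops=1 perimeter=4.669

Straddling triangles (6 of 12):
  (v1,v3,v2) [--+] → (0.389075, 0.673909, 0.9317)–(0.77815, 0, 0.9317)  len=0.7782
  (v3,v4,v2) [--+] → (-0.389075, 0.673909, 0.9317)–(0.389075, 0.67391, 0.9317)  len=0.7782
  (v4,v5,v2) [--+] → (-0.77815, 0, 0.9317)–(-0.389075, 0.67391, 0.9317)  len=0.7782
  (v5,v6,v2) [--+] → (-0.389075, -0.673909, 0.9317)–(-0.77815, 0, 0.9317)  len=0.7782
  (v6,v7,v2) [--+] → (0.389075, -0.673909, 0.9317)–(-0.389075, -0.67391, 0.9317)  len=0.7782
  (v7,v1,v2) [--+] → (0.77815, 0, 0.9317)–(0.389075, -0.67391, 0.9317)  len=0.7782

Chained into 1 loop(s):
  loop 1: 6 segments, perimeter = 4.6689
Total perimeter = 4.669


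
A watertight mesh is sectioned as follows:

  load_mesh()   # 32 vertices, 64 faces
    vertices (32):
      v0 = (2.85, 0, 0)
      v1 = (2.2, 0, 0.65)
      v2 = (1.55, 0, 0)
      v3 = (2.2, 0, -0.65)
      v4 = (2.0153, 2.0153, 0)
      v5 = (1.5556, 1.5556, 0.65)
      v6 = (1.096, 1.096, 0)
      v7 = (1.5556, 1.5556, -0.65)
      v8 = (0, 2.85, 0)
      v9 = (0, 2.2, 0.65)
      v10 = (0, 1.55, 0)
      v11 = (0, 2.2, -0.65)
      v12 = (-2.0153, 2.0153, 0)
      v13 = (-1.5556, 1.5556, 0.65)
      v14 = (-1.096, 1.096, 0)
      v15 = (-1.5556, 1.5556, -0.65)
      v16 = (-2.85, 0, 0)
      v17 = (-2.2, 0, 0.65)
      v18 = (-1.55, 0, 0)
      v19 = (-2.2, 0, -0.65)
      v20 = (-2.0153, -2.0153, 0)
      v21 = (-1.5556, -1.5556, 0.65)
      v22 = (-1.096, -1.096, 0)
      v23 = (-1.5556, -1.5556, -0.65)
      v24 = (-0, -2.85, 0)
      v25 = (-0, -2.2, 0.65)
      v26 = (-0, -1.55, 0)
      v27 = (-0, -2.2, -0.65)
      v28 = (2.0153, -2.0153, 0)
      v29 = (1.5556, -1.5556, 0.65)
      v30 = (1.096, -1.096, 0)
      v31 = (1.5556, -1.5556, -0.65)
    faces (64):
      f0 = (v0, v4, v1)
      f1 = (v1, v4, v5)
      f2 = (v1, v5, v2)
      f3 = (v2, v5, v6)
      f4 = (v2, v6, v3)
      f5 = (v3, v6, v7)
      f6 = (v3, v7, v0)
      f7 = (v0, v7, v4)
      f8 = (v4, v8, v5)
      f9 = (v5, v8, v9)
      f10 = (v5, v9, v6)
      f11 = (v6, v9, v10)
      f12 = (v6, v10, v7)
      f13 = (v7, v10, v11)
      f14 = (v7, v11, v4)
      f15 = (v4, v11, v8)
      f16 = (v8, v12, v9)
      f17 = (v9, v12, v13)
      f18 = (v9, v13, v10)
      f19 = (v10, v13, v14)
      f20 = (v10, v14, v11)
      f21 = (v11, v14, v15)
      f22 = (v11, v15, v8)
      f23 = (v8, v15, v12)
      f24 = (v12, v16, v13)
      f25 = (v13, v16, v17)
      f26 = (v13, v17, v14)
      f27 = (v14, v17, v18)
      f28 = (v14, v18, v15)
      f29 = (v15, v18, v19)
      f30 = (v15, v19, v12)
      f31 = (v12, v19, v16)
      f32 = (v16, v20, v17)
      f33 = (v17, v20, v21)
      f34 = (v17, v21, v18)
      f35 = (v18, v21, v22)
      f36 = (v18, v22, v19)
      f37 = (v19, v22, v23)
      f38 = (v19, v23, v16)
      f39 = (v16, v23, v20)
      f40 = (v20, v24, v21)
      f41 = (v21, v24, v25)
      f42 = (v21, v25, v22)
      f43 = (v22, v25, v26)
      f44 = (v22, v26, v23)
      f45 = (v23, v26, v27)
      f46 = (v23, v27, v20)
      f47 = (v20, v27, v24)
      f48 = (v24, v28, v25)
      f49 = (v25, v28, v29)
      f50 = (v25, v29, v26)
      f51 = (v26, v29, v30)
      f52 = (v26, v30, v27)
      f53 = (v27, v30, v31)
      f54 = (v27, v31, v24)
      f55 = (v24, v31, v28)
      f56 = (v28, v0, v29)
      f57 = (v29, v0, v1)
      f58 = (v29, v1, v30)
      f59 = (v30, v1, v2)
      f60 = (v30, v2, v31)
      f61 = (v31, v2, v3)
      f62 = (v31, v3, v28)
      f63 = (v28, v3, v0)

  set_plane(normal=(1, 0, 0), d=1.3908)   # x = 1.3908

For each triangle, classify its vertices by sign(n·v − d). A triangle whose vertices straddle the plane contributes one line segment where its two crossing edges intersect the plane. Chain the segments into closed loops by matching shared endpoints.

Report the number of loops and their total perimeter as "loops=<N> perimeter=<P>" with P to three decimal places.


Straddling triangles (20 of 64):
  (v2,v5,v6) [++-] → (1.3908, 1.3908, 0.416928)–(1.3908, 0.384324, 0)  len=1.0894
  (v2,v6,v3) [+-+] → (1.3908, 0.384324, 0)–(1.3908, 0.803336, -0.173569)  len=0.4535
  (v3,v6,v7) [+-+] → (1.3908, 0.803336, -0.173569)–(1.3908, 1.3908, -0.416928)  len=0.6359
  (v4,v8,v5) [+-+] → (1.3908, 2.27396, 0)–(1.3908, 1.69273, 0.581139)  len=0.8219
  (v5,v8,v9) [+--] → (1.3908, 1.69273, 0.581139)–(1.3908, 1.62387, 0.65)  len=0.0974
  (v5,v9,v6) [+--] → (1.3908, 1.62387, 0.65)–(1.3908, 1.3908, 0.416928)  len=0.3296
  (v6,v10,v7) [--+] → (1.3908, 1.55501, -0.581139)–(1.3908, 1.3908, -0.416928)  len=0.2322
  (v7,v10,v11) [+--] → (1.3908, 1.55501, -0.581139)–(1.3908, 1.62387, -0.65)  len=0.0974
  (v7,v11,v4) [+-+] → (1.3908, 1.62387, -0.65)–(1.3908, 2.07253, -0.201422)  len=0.6344
  (v4,v11,v8) [+--] → (1.3908, 2.07253, -0.201422)–(1.3908, 2.27396, 0)  len=0.2849
  (v24,v28,v25) [-+-] → (1.3908, -2.27396, 0)–(1.3908, -2.07253, 0.201422)  len=0.2849
  (v25,v28,v29) [-++] → (1.3908, -2.07253, 0.201422)–(1.3908, -1.62387, 0.65)  len=0.6344
  (v25,v29,v26) [-+-] → (1.3908, -1.62387, 0.65)–(1.3908, -1.55501, 0.581139)  len=0.0974
  (v26,v29,v30) [-+-] → (1.3908, -1.55501, 0.581139)–(1.3908, -1.3908, 0.416928)  len=0.2322
  (v27,v30,v31) [--+] → (1.3908, -1.3908, -0.416928)–(1.3908, -1.62387, -0.65)  len=0.3296
  (v27,v31,v24) [-+-] → (1.3908, -1.62387, -0.65)–(1.3908, -1.69273, -0.581139)  len=0.0974
  (v24,v31,v28) [-++] → (1.3908, -1.69273, -0.581139)–(1.3908, -2.27396, 0)  len=0.8219
  (v29,v1,v30) [++-] → (1.3908, -0.803336, 0.173569)–(1.3908, -1.3908, 0.416928)  len=0.6359
  (v30,v1,v2) [-++] → (1.3908, -0.803336, 0.173569)–(1.3908, -0.384324, 0)  len=0.4535
  (v30,v2,v31) [-++] → (1.3908, -0.384324, 0)–(1.3908, -1.3908, -0.416928)  len=1.0894

Chained into 2 loop(s):
  loop 1: 10 segments, perimeter = 4.6767
  loop 2: 10 segments, perimeter = 4.6767
Total perimeter = 9.353

loops=2 perimeter=9.353


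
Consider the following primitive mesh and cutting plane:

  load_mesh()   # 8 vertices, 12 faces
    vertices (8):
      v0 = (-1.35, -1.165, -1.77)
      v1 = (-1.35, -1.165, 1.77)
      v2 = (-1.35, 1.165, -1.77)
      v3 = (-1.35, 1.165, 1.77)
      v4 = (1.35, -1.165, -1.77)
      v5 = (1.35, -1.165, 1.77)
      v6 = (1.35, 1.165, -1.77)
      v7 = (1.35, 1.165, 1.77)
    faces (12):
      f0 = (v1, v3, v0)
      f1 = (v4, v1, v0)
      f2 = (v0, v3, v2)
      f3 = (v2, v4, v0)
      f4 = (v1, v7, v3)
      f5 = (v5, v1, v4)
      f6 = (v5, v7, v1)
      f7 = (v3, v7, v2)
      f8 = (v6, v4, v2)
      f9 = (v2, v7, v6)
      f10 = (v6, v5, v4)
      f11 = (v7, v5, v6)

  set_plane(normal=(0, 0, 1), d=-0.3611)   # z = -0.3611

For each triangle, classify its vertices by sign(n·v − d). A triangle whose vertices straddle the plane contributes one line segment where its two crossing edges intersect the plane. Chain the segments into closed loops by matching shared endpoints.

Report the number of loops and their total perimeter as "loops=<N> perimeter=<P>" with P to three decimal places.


loops=1 perimeter=10.060

Straddling triangles (8 of 12):
  (v1,v3,v0) [++-] → (-1.35, -0.237673, -0.3611)–(-1.35, -1.165, -0.3611)  len=0.9273
  (v4,v1,v0) [-+-] → (0.275415, -1.165, -0.3611)–(-1.35, -1.165, -0.3611)  len=1.6254
  (v0,v3,v2) [-+-] → (-1.35, -0.237673, -0.3611)–(-1.35, 1.165, -0.3611)  len=1.4027
  (v5,v1,v4) [++-] → (0.275415, -1.165, -0.3611)–(1.35, -1.165, -0.3611)  len=1.0746
  (v3,v7,v2) [++-] → (-0.275415, 1.165, -0.3611)–(-1.35, 1.165, -0.3611)  len=1.0746
  (v2,v7,v6) [-+-] → (-0.275415, 1.165, -0.3611)–(1.35, 1.165, -0.3611)  len=1.6254
  (v6,v5,v4) [-+-] → (1.35, 0.237673, -0.3611)–(1.35, -1.165, -0.3611)  len=1.4027
  (v7,v5,v6) [++-] → (1.35, 0.237673, -0.3611)–(1.35, 1.165, -0.3611)  len=0.9273

Chained into 1 loop(s):
  loop 1: 8 segments, perimeter = 10.0600
Total perimeter = 10.060


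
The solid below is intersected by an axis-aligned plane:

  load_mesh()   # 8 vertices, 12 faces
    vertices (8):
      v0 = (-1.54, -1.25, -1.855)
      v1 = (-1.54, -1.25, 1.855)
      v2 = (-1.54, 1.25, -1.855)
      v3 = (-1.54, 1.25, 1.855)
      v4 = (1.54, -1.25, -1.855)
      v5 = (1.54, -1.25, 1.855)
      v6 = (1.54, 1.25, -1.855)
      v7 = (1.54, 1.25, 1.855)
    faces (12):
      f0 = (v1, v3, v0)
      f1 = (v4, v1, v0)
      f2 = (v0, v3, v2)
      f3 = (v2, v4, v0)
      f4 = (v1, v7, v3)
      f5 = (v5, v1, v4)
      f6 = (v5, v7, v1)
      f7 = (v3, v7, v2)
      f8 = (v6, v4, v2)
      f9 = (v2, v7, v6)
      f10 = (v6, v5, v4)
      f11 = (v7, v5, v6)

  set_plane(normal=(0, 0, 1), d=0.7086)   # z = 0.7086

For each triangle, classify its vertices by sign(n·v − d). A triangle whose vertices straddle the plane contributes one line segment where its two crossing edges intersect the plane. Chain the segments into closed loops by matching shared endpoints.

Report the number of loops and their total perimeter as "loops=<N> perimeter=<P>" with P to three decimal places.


Straddling triangles (8 of 12):
  (v1,v3,v0) [++-] → (-1.54, 0.477493, 0.7086)–(-1.54, -1.25, 0.7086)  len=1.7275
  (v4,v1,v0) [-+-] → (-0.588272, -1.25, 0.7086)–(-1.54, -1.25, 0.7086)  len=0.9517
  (v0,v3,v2) [-+-] → (-1.54, 0.477493, 0.7086)–(-1.54, 1.25, 0.7086)  len=0.7725
  (v5,v1,v4) [++-] → (-0.588272, -1.25, 0.7086)–(1.54, -1.25, 0.7086)  len=2.1283
  (v3,v7,v2) [++-] → (0.588272, 1.25, 0.7086)–(-1.54, 1.25, 0.7086)  len=2.1283
  (v2,v7,v6) [-+-] → (0.588272, 1.25, 0.7086)–(1.54, 1.25, 0.7086)  len=0.9517
  (v6,v5,v4) [-+-] → (1.54, -0.477493, 0.7086)–(1.54, -1.25, 0.7086)  len=0.7725
  (v7,v5,v6) [++-] → (1.54, -0.477493, 0.7086)–(1.54, 1.25, 0.7086)  len=1.7275

Chained into 1 loop(s):
  loop 1: 8 segments, perimeter = 11.1600
Total perimeter = 11.160

loops=1 perimeter=11.160


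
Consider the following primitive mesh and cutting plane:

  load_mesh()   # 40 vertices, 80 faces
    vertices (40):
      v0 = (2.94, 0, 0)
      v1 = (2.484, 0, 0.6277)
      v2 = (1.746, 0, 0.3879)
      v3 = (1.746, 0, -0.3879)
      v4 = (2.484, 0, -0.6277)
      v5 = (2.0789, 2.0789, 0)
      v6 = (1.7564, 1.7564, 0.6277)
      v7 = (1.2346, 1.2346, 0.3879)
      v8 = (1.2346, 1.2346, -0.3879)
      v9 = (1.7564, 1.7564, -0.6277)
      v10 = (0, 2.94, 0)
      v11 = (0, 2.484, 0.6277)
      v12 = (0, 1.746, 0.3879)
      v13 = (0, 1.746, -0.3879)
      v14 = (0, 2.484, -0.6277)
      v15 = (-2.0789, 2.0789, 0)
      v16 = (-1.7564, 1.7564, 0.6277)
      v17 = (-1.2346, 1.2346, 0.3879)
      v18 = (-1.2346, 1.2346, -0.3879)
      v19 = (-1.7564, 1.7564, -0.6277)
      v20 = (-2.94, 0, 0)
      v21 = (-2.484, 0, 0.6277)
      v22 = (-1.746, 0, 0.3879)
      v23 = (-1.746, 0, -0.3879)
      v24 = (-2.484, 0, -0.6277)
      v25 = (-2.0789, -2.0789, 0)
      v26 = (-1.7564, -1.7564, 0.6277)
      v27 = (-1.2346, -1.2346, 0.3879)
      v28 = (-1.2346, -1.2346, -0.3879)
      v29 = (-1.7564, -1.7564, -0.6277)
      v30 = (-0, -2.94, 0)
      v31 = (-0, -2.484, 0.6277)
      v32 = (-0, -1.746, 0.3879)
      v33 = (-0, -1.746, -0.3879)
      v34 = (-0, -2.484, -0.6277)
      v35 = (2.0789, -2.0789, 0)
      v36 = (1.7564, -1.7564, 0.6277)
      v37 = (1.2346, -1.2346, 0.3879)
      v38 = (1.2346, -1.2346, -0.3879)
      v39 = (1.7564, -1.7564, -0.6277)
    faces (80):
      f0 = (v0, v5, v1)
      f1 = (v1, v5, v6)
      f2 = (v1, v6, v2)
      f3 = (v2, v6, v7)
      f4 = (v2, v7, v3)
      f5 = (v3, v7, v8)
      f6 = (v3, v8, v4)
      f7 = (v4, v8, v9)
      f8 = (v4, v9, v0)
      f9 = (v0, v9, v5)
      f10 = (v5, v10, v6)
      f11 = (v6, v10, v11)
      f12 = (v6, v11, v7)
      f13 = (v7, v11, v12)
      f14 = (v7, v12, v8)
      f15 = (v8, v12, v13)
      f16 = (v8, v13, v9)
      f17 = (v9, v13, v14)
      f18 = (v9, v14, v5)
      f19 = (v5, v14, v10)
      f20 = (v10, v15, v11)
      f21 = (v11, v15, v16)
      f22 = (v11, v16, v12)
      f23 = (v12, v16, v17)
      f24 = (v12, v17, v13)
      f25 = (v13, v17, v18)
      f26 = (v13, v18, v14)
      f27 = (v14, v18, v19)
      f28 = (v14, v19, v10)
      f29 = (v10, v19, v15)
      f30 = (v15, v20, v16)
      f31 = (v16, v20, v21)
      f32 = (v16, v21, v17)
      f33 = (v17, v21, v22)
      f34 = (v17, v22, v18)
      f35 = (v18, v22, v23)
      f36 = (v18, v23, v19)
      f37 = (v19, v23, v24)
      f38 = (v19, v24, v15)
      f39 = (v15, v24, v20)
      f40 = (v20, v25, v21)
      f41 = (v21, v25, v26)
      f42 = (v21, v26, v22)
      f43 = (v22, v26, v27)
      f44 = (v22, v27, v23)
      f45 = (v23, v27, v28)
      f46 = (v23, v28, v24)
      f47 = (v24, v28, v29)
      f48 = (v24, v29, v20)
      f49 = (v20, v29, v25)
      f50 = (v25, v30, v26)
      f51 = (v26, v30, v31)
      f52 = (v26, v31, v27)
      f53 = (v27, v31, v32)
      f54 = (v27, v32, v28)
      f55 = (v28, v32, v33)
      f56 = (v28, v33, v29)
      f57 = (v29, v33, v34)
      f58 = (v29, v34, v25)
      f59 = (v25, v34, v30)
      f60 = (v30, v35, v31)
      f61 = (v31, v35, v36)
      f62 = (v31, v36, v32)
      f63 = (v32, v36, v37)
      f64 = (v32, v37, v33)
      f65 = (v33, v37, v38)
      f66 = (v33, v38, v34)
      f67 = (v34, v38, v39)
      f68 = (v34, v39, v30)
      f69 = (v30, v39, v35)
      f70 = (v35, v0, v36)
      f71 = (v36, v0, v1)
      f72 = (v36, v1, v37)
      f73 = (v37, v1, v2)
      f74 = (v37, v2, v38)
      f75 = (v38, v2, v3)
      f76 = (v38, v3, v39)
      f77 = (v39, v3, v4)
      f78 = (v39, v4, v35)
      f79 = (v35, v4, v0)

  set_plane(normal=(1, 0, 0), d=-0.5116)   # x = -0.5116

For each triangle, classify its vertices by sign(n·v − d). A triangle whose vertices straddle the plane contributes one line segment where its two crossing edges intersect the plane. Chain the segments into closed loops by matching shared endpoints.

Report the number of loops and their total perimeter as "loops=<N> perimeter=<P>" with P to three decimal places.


loops=2 perimeter=7.759

Straddling triangles (20 of 80):
  (v10,v15,v11) [+-+] → (-0.5116, 2.72809, 0)–(-0.5116, 2.38431, 0.473228)  len=0.5849
  (v11,v15,v16) [+--] → (-0.5116, 2.38431, 0.473228)–(-0.5116, 2.27207, 0.6277)  len=0.1909
  (v11,v16,v12) [+-+] → (-0.5116, 2.27207, 0.6277)–(-0.5116, 1.74903, 0.457748)  len=0.5500
  (v12,v16,v17) [+--] → (-0.5116, 1.74903, 0.457748)–(-0.5116, 1.53408, 0.3879)  len=0.2260
  (v12,v17,v13) [+-+] → (-0.5116, 1.53408, 0.3879)–(-0.5116, 1.53408, -0.0664199)  len=0.4543
  (v13,v17,v18) [+--] → (-0.5116, 1.53408, -0.0664199)–(-0.5116, 1.53408, -0.3879)  len=0.3215
  (v13,v18,v14) [+-+] → (-0.5116, 1.53408, -0.3879)–(-0.5116, 1.96627, -0.52833)  len=0.4544
  (v14,v18,v19) [+--] → (-0.5116, 1.96627, -0.52833)–(-0.5116, 2.27207, -0.6277)  len=0.3215
  (v14,v19,v10) [+-+] → (-0.5116, 2.27207, -0.6277)–(-0.5116, 2.59524, -0.182835)  len=0.5499
  (v10,v19,v15) [+--] → (-0.5116, 2.59524, -0.182835)–(-0.5116, 2.72809, 0)  len=0.2260
  (v25,v30,v26) [-+-] → (-0.5116, -2.72809, 0)–(-0.5116, -2.59524, 0.182835)  len=0.2260
  (v26,v30,v31) [-++] → (-0.5116, -2.59524, 0.182835)–(-0.5116, -2.27207, 0.6277)  len=0.5499
  (v26,v31,v27) [-+-] → (-0.5116, -2.27207, 0.6277)–(-0.5116, -1.96627, 0.52833)  len=0.3215
  (v27,v31,v32) [-++] → (-0.5116, -1.96627, 0.52833)–(-0.5116, -1.53408, 0.3879)  len=0.4544
  (v27,v32,v28) [-+-] → (-0.5116, -1.53408, 0.3879)–(-0.5116, -1.53408, 0.0664199)  len=0.3215
  (v28,v32,v33) [-++] → (-0.5116, -1.53408, 0.0664199)–(-0.5116, -1.53408, -0.3879)  len=0.4543
  (v28,v33,v29) [-+-] → (-0.5116, -1.53408, -0.3879)–(-0.5116, -1.74903, -0.457748)  len=0.2260
  (v29,v33,v34) [-++] → (-0.5116, -1.74903, -0.457748)–(-0.5116, -2.27207, -0.6277)  len=0.5500
  (v29,v34,v25) [-+-] → (-0.5116, -2.27207, -0.6277)–(-0.5116, -2.38431, -0.473228)  len=0.1909
  (v25,v34,v30) [-++] → (-0.5116, -2.38431, -0.473228)–(-0.5116, -2.72809, 0)  len=0.5849

Chained into 2 loop(s):
  loop 1: 10 segments, perimeter = 3.8795
  loop 2: 10 segments, perimeter = 3.8795
Total perimeter = 7.759
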